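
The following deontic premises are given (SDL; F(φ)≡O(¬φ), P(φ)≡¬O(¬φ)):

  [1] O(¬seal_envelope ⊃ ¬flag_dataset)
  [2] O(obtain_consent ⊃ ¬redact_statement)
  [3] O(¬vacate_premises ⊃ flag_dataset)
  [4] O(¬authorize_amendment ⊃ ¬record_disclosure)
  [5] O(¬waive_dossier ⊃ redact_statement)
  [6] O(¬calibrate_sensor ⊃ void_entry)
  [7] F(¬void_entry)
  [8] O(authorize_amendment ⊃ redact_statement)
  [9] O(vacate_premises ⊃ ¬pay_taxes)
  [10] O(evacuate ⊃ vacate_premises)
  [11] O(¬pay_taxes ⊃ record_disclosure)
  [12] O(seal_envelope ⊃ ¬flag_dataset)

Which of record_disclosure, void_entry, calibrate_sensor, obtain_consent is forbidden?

obtain_consent

By case analysis on seal_envelope: premise 12 gives O(seal_envelope ⊃ ¬flag_dataset) and premise 1 gives O(¬seal_envelope ⊃ ¬flag_dataset), so O(¬flag_dataset) either way.
The contrapositive of premise 3 (O(¬vacate_premises ⊃ flag_dataset)) is O(¬flag_dataset ⊃ vacate_premises), and O(¬flag_dataset) is already established, so O(vacate_premises).
With premise 9, O(vacate_premises ⊃ ¬pay_taxes), the K-axiom yields O(¬pay_taxes).
From O(¬pay_taxes) and premise 11, O(¬pay_taxes ⊃ record_disclosure), we obtain O(record_disclosure).
Premise 4, O(¬authorize_amendment ⊃ ¬record_disclosure), contraposes to O(record_disclosure ⊃ authorize_amendment); with O(record_disclosure) we get O(authorize_amendment).
Premise 8 is O(authorize_amendment ⊃ redact_statement); since O(authorize_amendment), deontic closure gives O(redact_statement).
The contrapositive of premise 2 (O(obtain_consent ⊃ ¬redact_statement)) is O(redact_statement ⊃ ¬obtain_consent), and O(redact_statement) is already established, so O(¬obtain_consent).
So O(¬obtain_consent) holds, i.e. obtain_consent is forbidden. None of the other listed options is forbidden under the premises.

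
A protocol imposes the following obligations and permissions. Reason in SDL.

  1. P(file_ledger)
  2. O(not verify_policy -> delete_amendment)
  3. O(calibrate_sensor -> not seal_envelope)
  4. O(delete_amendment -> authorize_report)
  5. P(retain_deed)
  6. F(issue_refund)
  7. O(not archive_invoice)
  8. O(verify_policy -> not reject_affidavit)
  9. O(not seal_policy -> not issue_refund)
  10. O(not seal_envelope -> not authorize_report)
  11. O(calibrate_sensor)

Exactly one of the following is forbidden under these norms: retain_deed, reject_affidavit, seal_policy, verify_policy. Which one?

reject_affidavit

From premise 11 we have O(calibrate_sensor).
Premise 3 is O(calibrate_sensor -> not seal_envelope); since O(calibrate_sensor), deontic closure gives O(not seal_envelope).
With premise 10, O(not seal_envelope -> not authorize_report), the K-axiom yields O(not authorize_report).
Premise 4, O(delete_amendment -> authorize_report), contraposes to O(not authorize_report -> not delete_amendment); with O(not authorize_report) we get O(not delete_amendment).
The contrapositive of premise 2 (O(not verify_policy -> delete_amendment)) is O(not delete_amendment -> verify_policy), and O(not delete_amendment) is already established, so O(verify_policy).
Applying K to premise 8 (O(verify_policy -> not reject_affidavit)) and O(verify_policy) yields O(not reject_affidavit).
So O(not reject_affidavit) holds, i.e. reject_affidavit is forbidden. None of the other listed options is forbidden under the premises.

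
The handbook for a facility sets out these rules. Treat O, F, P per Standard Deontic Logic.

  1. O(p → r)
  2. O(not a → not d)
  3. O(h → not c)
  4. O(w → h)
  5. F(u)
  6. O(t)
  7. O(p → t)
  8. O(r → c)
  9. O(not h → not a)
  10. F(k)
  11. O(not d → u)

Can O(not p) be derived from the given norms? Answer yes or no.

Premise 5, F(u), is equivalent to O(not u).
Premise 11, O(not d → u), contraposes to O(not u → d); with O(not u) we get O(d).
The contrapositive of premise 2 (O(not a → not d)) is O(d → a), and O(d) is already established, so O(a).
Premise 9, O(not h → not a), contraposes to O(a → h); with O(a) we get O(h).
With premise 3, O(h → not c), the K-axiom yields O(not c).
Premise 8 is O(r → c); contrapositively O(not c → not r). Since O(not c) holds, K gives O(not r).
Premise 1 is O(p → r); contrapositively O(not r → not p). Since O(not r) holds, K gives O(not p).
Premises 4, 6, 7, 10 do not contribute to this derivation.
So O(not p) follows.

Yes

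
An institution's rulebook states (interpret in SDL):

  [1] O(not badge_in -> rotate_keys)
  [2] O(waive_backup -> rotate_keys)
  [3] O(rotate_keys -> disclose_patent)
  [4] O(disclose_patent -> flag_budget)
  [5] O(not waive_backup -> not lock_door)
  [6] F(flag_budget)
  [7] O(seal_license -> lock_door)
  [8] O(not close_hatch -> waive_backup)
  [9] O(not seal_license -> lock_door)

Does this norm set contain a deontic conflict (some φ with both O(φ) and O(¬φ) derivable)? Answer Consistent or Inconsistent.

Premises 9 and 7 are O(not seal_license -> lock_door) and O(seal_license -> lock_door); every ideal world satisfies not seal_license or seal_license, so in either case lock_door holds — hence O(lock_door).
The contrapositive of premise 5 (O(not waive_backup -> not lock_door)) is O(lock_door -> waive_backup), and O(lock_door) is already established, so O(waive_backup).
Applying K to premise 2 (O(waive_backup -> rotate_keys)) and O(waive_backup) yields O(rotate_keys).
With premise 3, O(rotate_keys -> disclose_patent), the K-axiom yields O(disclose_patent).
Applying K to premise 4 (O(disclose_patent -> flag_budget)) and O(disclose_patent) yields O(flag_budget).
But premise 6, F(flag_budget), means O(not flag_budget).
We now have both O(flag_budget) and O(not flag_budget) — flag_budget is simultaneously obligatory and forbidden, violating the D-axiom.

Inconsistent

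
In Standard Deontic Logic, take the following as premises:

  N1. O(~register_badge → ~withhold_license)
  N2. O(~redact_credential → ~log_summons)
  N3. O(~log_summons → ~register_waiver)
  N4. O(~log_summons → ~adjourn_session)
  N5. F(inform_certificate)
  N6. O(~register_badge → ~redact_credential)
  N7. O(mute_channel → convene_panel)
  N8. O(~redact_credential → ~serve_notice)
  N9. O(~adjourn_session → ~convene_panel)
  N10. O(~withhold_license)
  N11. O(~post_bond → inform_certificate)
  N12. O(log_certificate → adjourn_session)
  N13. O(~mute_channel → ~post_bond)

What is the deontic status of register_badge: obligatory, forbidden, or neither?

Premise 5, F(inform_certificate), is equivalent to O(~inform_certificate).
Premise 11, O(~post_bond → inform_certificate), contraposes to O(~inform_certificate → post_bond); with O(~inform_certificate) we get O(post_bond).
Premise 13 is O(~mute_channel → ~post_bond); contrapositively O(post_bond → mute_channel). Since O(post_bond) holds, K gives O(mute_channel).
With premise 7, O(mute_channel → convene_panel), the K-axiom yields O(convene_panel).
Premise 9, O(~adjourn_session → ~convene_panel), contraposes to O(convene_panel → adjourn_session); with O(convene_panel) we get O(adjourn_session).
Premise 4, O(~log_summons → ~adjourn_session), contraposes to O(adjourn_session → log_summons); with O(adjourn_session) we get O(log_summons).
Premise 2 is O(~redact_credential → ~log_summons); contrapositively O(log_summons → redact_credential). Since O(log_summons) holds, K gives O(redact_credential).
The contrapositive of premise 6 (O(~register_badge → ~redact_credential)) is O(redact_credential → register_badge), and O(redact_credential) is already established, so O(register_badge).
Premises 1, 3, 8, 10, 12 do not contribute to this derivation.
Hence register_badge is obligatory.

Obligatory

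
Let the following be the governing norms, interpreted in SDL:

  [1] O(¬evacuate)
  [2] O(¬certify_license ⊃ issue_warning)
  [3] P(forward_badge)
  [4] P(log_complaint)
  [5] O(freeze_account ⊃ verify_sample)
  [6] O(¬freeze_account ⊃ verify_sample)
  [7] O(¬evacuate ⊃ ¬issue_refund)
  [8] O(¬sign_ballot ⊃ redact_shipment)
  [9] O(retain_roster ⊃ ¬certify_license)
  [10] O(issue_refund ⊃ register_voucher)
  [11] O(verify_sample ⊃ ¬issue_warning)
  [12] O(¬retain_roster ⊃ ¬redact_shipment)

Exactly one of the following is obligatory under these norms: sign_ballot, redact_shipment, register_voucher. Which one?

sign_ballot

By case analysis on ¬freeze_account: premise 6 gives O(¬freeze_account ⊃ verify_sample) and premise 5 gives O(freeze_account ⊃ verify_sample), so O(verify_sample) either way.
Premise 11 is O(verify_sample ⊃ ¬issue_warning); since O(verify_sample), deontic closure gives O(¬issue_warning).
The contrapositive of premise 2 (O(¬certify_license ⊃ issue_warning)) is O(¬issue_warning ⊃ certify_license), and O(¬issue_warning) is already established, so O(certify_license).
The contrapositive of premise 9 (O(retain_roster ⊃ ¬certify_license)) is O(certify_license ⊃ ¬retain_roster), and O(certify_license) is already established, so O(¬retain_roster).
With premise 12, O(¬retain_roster ⊃ ¬redact_shipment), the K-axiom yields O(¬redact_shipment).
The contrapositive of premise 8 (O(¬sign_ballot ⊃ redact_shipment)) is O(¬redact_shipment ⊃ sign_ballot), and O(¬redact_shipment) is already established, so O(sign_ballot).
So O(sign_ballot) holds — sign_ballot is obligatory. None of the other listed options is made obligatory by any chain of premises.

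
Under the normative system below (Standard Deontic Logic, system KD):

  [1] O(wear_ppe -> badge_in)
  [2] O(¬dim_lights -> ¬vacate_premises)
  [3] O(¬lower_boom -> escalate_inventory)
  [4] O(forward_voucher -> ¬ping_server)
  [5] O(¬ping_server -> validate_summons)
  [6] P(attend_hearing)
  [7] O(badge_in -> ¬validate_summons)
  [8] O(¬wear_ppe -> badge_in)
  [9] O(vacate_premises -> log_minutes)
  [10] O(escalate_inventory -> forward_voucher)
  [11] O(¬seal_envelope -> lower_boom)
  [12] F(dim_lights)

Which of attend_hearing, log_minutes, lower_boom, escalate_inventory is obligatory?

Premises 1 and 8 are O(wear_ppe -> badge_in) and O(¬wear_ppe -> badge_in); every ideal world satisfies wear_ppe or ¬wear_ppe, so in either case badge_in holds — hence O(badge_in).
Applying K to premise 7 (O(badge_in -> ¬validate_summons)) and O(badge_in) yields O(¬validate_summons).
Premise 5 is O(¬ping_server -> validate_summons); contrapositively O(¬validate_summons -> ping_server). Since O(¬validate_summons) holds, K gives O(ping_server).
The contrapositive of premise 4 (O(forward_voucher -> ¬ping_server)) is O(ping_server -> ¬forward_voucher), and O(ping_server) is already established, so O(¬forward_voucher).
Premise 10 is O(escalate_inventory -> forward_voucher); contrapositively O(¬forward_voucher -> ¬escalate_inventory). Since O(¬forward_voucher) holds, K gives O(¬escalate_inventory).
Premise 3 is O(¬lower_boom -> escalate_inventory); contrapositively O(¬escalate_inventory -> lower_boom). Since O(¬escalate_inventory) holds, K gives O(lower_boom).
So O(lower_boom) holds — lower_boom is obligatory. None of the other listed options is made obligatory by any chain of premises.

lower_boom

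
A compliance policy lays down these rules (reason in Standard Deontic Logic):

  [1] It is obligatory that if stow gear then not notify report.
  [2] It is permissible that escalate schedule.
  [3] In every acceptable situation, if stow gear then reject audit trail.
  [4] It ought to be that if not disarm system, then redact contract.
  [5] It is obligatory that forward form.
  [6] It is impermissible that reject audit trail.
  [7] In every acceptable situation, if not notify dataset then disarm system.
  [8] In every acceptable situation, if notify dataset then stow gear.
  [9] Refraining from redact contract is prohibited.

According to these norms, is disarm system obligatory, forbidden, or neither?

Obligatory

Premise 6 is F(reject_audit_trail), i.e. O(¬reject_audit_trail).
The contrapositive of premise 3 (O(stow_gear → reject_audit_trail)) is O(¬reject_audit_trail → ¬stow_gear), and O(¬reject_audit_trail) is already established, so O(¬stow_gear).
The contrapositive of premise 8 (O(notify_dataset → stow_gear)) is O(¬stow_gear → ¬notify_dataset), and O(¬stow_gear) is already established, so O(¬notify_dataset).
Premise 7 is O(¬notify_dataset → disarm_system); since O(¬notify_dataset), deontic closure gives O(disarm_system).
Premises 1, 2, 4, 5, 9 do not contribute to this derivation.
Hence disarm_system is obligatory.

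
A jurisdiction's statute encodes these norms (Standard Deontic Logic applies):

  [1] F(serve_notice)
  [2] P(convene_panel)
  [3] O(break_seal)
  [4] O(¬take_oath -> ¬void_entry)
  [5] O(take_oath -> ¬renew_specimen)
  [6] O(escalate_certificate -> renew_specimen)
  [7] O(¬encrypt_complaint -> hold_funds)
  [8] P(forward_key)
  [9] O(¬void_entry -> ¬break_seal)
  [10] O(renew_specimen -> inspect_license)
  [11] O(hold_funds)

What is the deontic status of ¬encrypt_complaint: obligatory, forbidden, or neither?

Premise 7 is O(¬encrypt_complaint -> hold_funds); even if O(hold_funds) held, inferring O(¬encrypt_complaint) would be affirming the consequent — invalid.
No premise or chain of K-axiom applications forces O(¬encrypt_complaint), and none forces O(encrypt_complaint). So ¬encrypt_complaint is neither obligatory nor forbidden under these norms.

Neither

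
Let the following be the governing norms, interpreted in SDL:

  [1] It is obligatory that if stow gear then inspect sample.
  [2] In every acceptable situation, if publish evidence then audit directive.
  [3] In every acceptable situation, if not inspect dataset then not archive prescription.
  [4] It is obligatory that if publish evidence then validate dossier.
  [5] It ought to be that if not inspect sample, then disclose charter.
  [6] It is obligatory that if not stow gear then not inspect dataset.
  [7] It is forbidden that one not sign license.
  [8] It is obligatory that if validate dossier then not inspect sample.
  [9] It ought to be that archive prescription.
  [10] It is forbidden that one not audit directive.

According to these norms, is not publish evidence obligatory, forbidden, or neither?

Obligatory

From premise 9 we have O(archive_prescription).
Premise 3 is O(¬inspect_dataset → ¬archive_prescription); contrapositively O(archive_prescription → inspect_dataset). Since O(archive_prescription) holds, K gives O(inspect_dataset).
Premise 6, O(¬stow_gear → ¬inspect_dataset), contraposes to O(inspect_dataset → stow_gear); with O(inspect_dataset) we get O(stow_gear).
Premise 1 is O(stow_gear → inspect_sample); since O(stow_gear), deontic closure gives O(inspect_sample).
The contrapositive of premise 8 (O(validate_dossier → ¬inspect_sample)) is O(inspect_sample → ¬validate_dossier), and O(inspect_sample) is already established, so O(¬validate_dossier).
The contrapositive of premise 4 (O(publish_evidence → validate_dossier)) is O(¬validate_dossier → ¬publish_evidence), and O(¬validate_dossier) is already established, so O(¬publish_evidence).
Premises 2, 5, 7, 10 do not contribute to this derivation.
Hence ¬publish_evidence is obligatory.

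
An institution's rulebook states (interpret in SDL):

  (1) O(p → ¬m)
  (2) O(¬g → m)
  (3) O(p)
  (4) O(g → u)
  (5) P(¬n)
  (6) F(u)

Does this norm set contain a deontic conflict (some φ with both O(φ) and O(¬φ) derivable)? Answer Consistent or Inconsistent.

Inconsistent

Premise 3 states O(p) outright.
Applying K to premise 1 (O(p → ¬m)) and O(p) yields O(¬m).
Premise 2 is O(¬g → m); contrapositively O(¬m → g). Since O(¬m) holds, K gives O(g).
Premise 4 is O(g → u); since O(g), deontic closure gives O(u).
But premise 6, F(u), means O(¬u).
We now have both O(u) and O(¬u) — u is simultaneously obligatory and forbidden, violating the D-axiom.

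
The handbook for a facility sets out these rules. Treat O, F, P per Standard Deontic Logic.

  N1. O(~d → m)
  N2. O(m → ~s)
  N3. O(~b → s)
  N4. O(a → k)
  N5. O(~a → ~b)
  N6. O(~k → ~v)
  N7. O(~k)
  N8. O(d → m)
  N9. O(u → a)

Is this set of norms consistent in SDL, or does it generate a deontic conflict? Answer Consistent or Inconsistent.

By case analysis on ~d: premise 1 gives O(~d → m) and premise 8 gives O(d → m), so O(m) either way.
With premise 2, O(m → ~s), the K-axiom yields O(~s).
Premise 3 is O(~b → s); contrapositively O(~s → b). Since O(~s) holds, K gives O(b).
Premise 5, O(~a → ~b), contraposes to O(b → a); with O(b) we get O(a).
From O(a) and premise 4, O(a → k), we obtain O(k).
Yet premise 7 states O(~k).
We now have both O(k) and O(~k) — k is simultaneously obligatory and forbidden, violating the D-axiom.

Inconsistent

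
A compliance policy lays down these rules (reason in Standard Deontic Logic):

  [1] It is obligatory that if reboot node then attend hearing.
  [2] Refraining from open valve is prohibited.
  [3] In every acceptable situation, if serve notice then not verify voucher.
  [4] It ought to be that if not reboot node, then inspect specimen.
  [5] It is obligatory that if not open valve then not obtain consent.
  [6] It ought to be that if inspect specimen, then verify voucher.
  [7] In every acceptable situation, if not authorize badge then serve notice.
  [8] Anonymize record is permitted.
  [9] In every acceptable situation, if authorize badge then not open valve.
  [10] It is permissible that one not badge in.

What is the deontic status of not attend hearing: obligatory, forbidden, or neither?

Forbidden

Premise 2 is F(¬open_valve), i.e. O(open_valve).
Premise 9, O(authorize_badge → ¬open_valve), contraposes to O(open_valve → ¬authorize_badge); with O(open_valve) we get O(¬authorize_badge).
From O(¬authorize_badge) and premise 7, O(¬authorize_badge → serve_notice), we obtain O(serve_notice).
With premise 3, O(serve_notice → ¬verify_voucher), the K-axiom yields O(¬verify_voucher).
Premise 6 is O(inspect_specimen → verify_voucher); contrapositively O(¬verify_voucher → ¬inspect_specimen). Since O(¬verify_voucher) holds, K gives O(¬inspect_specimen).
Premise 4 is O(¬reboot_node → inspect_specimen); contrapositively O(¬inspect_specimen → reboot_node). Since O(¬inspect_specimen) holds, K gives O(reboot_node).
With premise 1, O(reboot_node → attend_hearing), the K-axiom yields O(attend_hearing).
Premises 5, 8, 10 do not contribute to this derivation.
Thus O(attend_hearing), which is F(¬attend_hearing): ¬attend_hearing is forbidden.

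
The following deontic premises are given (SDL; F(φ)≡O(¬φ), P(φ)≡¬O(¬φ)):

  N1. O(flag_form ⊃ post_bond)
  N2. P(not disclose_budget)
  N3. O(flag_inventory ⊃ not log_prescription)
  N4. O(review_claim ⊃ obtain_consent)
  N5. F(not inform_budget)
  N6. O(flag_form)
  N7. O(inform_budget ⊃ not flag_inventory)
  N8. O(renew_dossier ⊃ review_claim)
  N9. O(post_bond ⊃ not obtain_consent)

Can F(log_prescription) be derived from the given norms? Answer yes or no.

Premise 3 is O(flag_inventory ⊃ not log_prescription), but O(flag_inventory) is not derivable from the premises, so it does not yield O(not log_prescription).
No other premise forces O(not log_prescription). An ideal world satisfying every premise can still have log_prescription true, so F(log_prescription) is not derivable.

No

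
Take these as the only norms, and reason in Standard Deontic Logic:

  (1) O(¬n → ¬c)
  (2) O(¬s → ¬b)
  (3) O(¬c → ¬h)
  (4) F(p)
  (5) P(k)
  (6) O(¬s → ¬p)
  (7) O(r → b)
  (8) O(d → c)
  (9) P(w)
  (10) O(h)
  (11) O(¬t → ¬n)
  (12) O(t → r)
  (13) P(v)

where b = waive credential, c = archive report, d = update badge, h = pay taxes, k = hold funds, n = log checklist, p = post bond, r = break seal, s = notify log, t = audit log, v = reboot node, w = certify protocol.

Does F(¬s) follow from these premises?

Yes

Premise 10 states O(h) outright.
Premise 3 is O(¬c → ¬h); contrapositively O(h → c). Since O(h) holds, K gives O(c).
Premise 1, O(¬n → ¬c), contraposes to O(c → n); with O(c) we get O(n).
The contrapositive of premise 11 (O(¬t → ¬n)) is O(n → t), and O(n) is already established, so O(t).
From O(t) and premise 12, O(t → r), we obtain O(r).
Applying K to premise 7 (O(r → b)) and O(r) yields O(b).
Premise 2 is O(¬s → ¬b); contrapositively O(b → s). Since O(b) holds, K gives O(s).
Premises 4, 5, 6, 8, 9, 13 do not contribute to this derivation.
So O(s) holds, i.e. F(¬s). The claim follows.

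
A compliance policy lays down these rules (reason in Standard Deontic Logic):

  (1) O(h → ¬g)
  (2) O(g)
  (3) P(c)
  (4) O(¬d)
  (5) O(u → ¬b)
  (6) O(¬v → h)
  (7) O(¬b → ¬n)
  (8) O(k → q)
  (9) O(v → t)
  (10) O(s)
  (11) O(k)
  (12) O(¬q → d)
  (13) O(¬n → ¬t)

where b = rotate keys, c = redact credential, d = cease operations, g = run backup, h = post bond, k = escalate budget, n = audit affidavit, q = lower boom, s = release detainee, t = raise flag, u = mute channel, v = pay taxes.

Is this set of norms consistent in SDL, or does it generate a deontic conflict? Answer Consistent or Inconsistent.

Premise 12 is O(¬q → d), but O(¬q) is not derivable from the premises, so it does not yield O(d).
So O(d) is not derivable, and the apparent clash with O(¬d) does not arise.
A world satisfying every obligation exists (e.g. b=true, c=false, d=false, g=true, h=false, k=true, n=true, q=true, s=true, t=true, u=false, v=true); no atom is both obligatory and forbidden, so the set is consistent.

Consistent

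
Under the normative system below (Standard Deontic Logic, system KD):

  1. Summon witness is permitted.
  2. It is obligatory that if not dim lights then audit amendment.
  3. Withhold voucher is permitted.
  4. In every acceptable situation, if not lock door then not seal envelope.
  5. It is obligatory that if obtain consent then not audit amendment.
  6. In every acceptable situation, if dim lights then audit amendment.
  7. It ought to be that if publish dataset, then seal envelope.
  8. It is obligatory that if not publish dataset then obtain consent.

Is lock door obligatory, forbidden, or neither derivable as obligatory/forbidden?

Obligatory

Premises 6 and 2 are O(dim_lights → audit_amendment) and O(¬dim_lights → audit_amendment); every ideal world satisfies dim_lights or ¬dim_lights, so in either case audit_amendment holds — hence O(audit_amendment).
Premise 5, O(obtain_consent → ¬audit_amendment), contraposes to O(audit_amendment → ¬obtain_consent); with O(audit_amendment) we get O(¬obtain_consent).
Premise 8, O(¬publish_dataset → obtain_consent), contraposes to O(¬obtain_consent → publish_dataset); with O(¬obtain_consent) we get O(publish_dataset).
From O(publish_dataset) and premise 7, O(publish_dataset → seal_envelope), we obtain O(seal_envelope).
Premise 4 is O(¬lock_door → ¬seal_envelope); contrapositively O(seal_envelope → lock_door). Since O(seal_envelope) holds, K gives O(lock_door).
Premises 1, 3 do not contribute to this derivation.
Hence lock_door is obligatory.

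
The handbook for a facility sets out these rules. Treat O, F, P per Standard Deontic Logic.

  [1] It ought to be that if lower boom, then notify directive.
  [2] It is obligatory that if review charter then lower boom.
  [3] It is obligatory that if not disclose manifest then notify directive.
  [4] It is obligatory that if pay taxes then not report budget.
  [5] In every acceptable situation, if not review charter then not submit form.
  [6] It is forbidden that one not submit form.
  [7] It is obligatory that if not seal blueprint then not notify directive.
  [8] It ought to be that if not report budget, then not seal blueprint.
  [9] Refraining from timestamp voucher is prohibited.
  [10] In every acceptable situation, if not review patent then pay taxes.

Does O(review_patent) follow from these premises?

Premise 6 is F(¬submit_form), i.e. O(submit_form).
Premise 5, O(¬review_charter → ¬submit_form), contraposes to O(submit_form → review_charter); with O(submit_form) we get O(review_charter).
Applying K to premise 2 (O(review_charter → lower_boom)) and O(review_charter) yields O(lower_boom).
Premise 1 is O(lower_boom → notify_directive); since O(lower_boom), deontic closure gives O(notify_directive).
Premise 7 is O(¬seal_blueprint → ¬notify_directive); contrapositively O(notify_directive → seal_blueprint). Since O(notify_directive) holds, K gives O(seal_blueprint).
Premise 8 is O(¬report_budget → ¬seal_blueprint); contrapositively O(seal_blueprint → report_budget). Since O(seal_blueprint) holds, K gives O(report_budget).
Premise 4, O(pay_taxes → ¬report_budget), contraposes to O(report_budget → ¬pay_taxes); with O(report_budget) we get O(¬pay_taxes).
The contrapositive of premise 10 (O(¬review_patent → pay_taxes)) is O(¬pay_taxes → review_patent), and O(¬pay_taxes) is already established, so O(review_patent).
Premises 3, 9 do not contribute to this derivation.
So O(review_patent) follows.

Yes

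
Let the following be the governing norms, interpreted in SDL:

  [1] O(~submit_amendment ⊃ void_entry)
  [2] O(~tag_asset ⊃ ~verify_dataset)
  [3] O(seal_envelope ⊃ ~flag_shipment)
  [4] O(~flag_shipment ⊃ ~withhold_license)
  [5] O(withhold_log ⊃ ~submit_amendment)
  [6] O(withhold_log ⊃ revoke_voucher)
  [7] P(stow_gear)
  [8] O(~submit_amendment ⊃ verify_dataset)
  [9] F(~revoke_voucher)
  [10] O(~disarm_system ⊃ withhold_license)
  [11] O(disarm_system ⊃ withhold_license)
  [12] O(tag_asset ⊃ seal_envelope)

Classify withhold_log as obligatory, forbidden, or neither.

Premises 11 and 10 are O(disarm_system ⊃ withhold_license) and O(~disarm_system ⊃ withhold_license); every ideal world satisfies disarm_system or ~disarm_system, so in either case withhold_license holds — hence O(withhold_license).
The contrapositive of premise 4 (O(~flag_shipment ⊃ ~withhold_license)) is O(withhold_license ⊃ flag_shipment), and O(withhold_license) is already established, so O(flag_shipment).
Premise 3 is O(seal_envelope ⊃ ~flag_shipment); contrapositively O(flag_shipment ⊃ ~seal_envelope). Since O(flag_shipment) holds, K gives O(~seal_envelope).
The contrapositive of premise 12 (O(tag_asset ⊃ seal_envelope)) is O(~seal_envelope ⊃ ~tag_asset), and O(~seal_envelope) is already established, so O(~tag_asset).
Premise 2 is O(~tag_asset ⊃ ~verify_dataset); since O(~tag_asset), deontic closure gives O(~verify_dataset).
The contrapositive of premise 8 (O(~submit_amendment ⊃ verify_dataset)) is O(~verify_dataset ⊃ submit_amendment), and O(~verify_dataset) is already established, so O(submit_amendment).
Premise 5, O(withhold_log ⊃ ~submit_amendment), contraposes to O(submit_amendment ⊃ ~withhold_log); with O(submit_amendment) we get O(~withhold_log).
Premises 1, 6, 7, 9 do not contribute to this derivation.
Thus O(~withhold_log), which is F(withhold_log): withhold_log is forbidden.

Forbidden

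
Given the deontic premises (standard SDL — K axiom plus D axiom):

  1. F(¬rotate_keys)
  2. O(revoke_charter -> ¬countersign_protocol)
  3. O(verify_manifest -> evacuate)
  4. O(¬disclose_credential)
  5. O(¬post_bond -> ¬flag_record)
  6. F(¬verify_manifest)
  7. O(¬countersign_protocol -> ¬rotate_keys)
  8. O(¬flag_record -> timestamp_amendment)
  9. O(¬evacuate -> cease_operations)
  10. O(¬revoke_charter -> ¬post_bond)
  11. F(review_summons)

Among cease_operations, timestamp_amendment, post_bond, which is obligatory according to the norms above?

Premise 1 is F(¬rotate_keys), i.e. O(rotate_keys).
The contrapositive of premise 7 (O(¬countersign_protocol -> ¬rotate_keys)) is O(rotate_keys -> countersign_protocol), and O(rotate_keys) is already established, so O(countersign_protocol).
Premise 2 is O(revoke_charter -> ¬countersign_protocol); contrapositively O(countersign_protocol -> ¬revoke_charter). Since O(countersign_protocol) holds, K gives O(¬revoke_charter).
From O(¬revoke_charter) and premise 10, O(¬revoke_charter -> ¬post_bond), we obtain O(¬post_bond).
Applying K to premise 5 (O(¬post_bond -> ¬flag_record)) and O(¬post_bond) yields O(¬flag_record).
With premise 8, O(¬flag_record -> timestamp_amendment), the K-axiom yields O(timestamp_amendment).
So O(timestamp_amendment) holds — timestamp_amendment is obligatory. None of the other listed options is made obligatory by any chain of premises.

timestamp_amendment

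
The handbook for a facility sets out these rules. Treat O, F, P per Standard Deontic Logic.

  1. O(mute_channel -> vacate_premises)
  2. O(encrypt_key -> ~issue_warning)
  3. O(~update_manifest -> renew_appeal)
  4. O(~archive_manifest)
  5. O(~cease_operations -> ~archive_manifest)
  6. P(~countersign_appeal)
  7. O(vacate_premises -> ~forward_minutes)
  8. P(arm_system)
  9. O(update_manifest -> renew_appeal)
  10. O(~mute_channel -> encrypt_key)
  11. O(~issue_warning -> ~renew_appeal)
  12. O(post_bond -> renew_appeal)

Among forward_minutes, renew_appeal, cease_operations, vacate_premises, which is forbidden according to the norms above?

Premises 9 and 3 are O(update_manifest -> renew_appeal) and O(~update_manifest -> renew_appeal); every ideal world satisfies update_manifest or ~update_manifest, so in either case renew_appeal holds — hence O(renew_appeal).
Premise 11 is O(~issue_warning -> ~renew_appeal); contrapositively O(renew_appeal -> issue_warning). Since O(renew_appeal) holds, K gives O(issue_warning).
Premise 2, O(encrypt_key -> ~issue_warning), contraposes to O(issue_warning -> ~encrypt_key); with O(issue_warning) we get O(~encrypt_key).
The contrapositive of premise 10 (O(~mute_channel -> encrypt_key)) is O(~encrypt_key -> mute_channel), and O(~encrypt_key) is already established, so O(mute_channel).
Applying K to premise 1 (O(mute_channel -> vacate_premises)) and O(mute_channel) yields O(vacate_premises).
With premise 7, O(vacate_premises -> ~forward_minutes), the K-axiom yields O(~forward_minutes).
So O(~forward_minutes) holds, i.e. forward_minutes is forbidden. None of the other listed options is forbidden under the premises.

forward_minutes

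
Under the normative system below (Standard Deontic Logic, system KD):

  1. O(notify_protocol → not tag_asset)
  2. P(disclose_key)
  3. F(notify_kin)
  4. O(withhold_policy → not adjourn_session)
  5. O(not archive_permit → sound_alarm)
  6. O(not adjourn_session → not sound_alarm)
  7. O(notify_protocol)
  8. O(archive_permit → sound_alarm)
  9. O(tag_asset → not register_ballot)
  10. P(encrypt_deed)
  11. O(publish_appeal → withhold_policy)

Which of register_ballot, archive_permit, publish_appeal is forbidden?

publish_appeal

Premises 5 and 8 are O(not archive_permit → sound_alarm) and O(archive_permit → sound_alarm); every ideal world satisfies not archive_permit or archive_permit, so in either case sound_alarm holds — hence O(sound_alarm).
Premise 6, O(not adjourn_session → not sound_alarm), contraposes to O(sound_alarm → adjourn_session); with O(sound_alarm) we get O(adjourn_session).
Premise 4 is O(withhold_policy → not adjourn_session); contrapositively O(adjourn_session → not withhold_policy). Since O(adjourn_session) holds, K gives O(not withhold_policy).
Premise 11 is O(publish_appeal → withhold_policy); contrapositively O(not withhold_policy → not publish_appeal). Since O(not withhold_policy) holds, K gives O(not publish_appeal).
So O(not publish_appeal) holds, i.e. publish_appeal is forbidden. None of the other listed options is forbidden under the premises.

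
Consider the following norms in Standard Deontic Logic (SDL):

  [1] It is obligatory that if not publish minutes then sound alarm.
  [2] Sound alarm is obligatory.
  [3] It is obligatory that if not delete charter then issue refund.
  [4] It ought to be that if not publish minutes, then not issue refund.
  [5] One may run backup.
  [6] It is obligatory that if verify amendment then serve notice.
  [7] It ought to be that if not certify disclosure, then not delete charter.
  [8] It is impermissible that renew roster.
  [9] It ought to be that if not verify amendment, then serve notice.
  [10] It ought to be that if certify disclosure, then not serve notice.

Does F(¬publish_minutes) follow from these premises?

Premises 9 and 6 are O(¬verify_amendment → serve_notice) and O(verify_amendment → serve_notice); every ideal world satisfies ¬verify_amendment or verify_amendment, so in either case serve_notice holds — hence O(serve_notice).
The contrapositive of premise 10 (O(certify_disclosure → ¬serve_notice)) is O(serve_notice → ¬certify_disclosure), and O(serve_notice) is already established, so O(¬certify_disclosure).
From O(¬certify_disclosure) and premise 7, O(¬certify_disclosure → ¬delete_charter), we obtain O(¬delete_charter).
From O(¬delete_charter) and premise 3, O(¬delete_charter → issue_refund), we obtain O(issue_refund).
The contrapositive of premise 4 (O(¬publish_minutes → ¬issue_refund)) is O(issue_refund → publish_minutes), and O(issue_refund) is already established, so O(publish_minutes).
Premises 1, 2, 5, 8 do not contribute to this derivation.
So O(publish_minutes) holds, i.e. F(¬publish_minutes). The claim follows.

Yes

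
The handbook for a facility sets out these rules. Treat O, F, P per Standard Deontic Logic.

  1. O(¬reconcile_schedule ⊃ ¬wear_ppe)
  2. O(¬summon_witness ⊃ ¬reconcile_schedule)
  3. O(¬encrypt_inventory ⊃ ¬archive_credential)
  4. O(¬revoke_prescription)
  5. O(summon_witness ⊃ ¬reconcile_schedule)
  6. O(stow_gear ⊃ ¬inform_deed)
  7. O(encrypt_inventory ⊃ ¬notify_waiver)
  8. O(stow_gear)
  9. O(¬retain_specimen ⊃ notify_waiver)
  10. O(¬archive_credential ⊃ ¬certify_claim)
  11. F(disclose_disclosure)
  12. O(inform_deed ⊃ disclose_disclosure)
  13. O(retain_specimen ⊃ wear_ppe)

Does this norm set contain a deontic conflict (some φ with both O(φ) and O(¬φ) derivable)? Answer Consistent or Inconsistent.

Consistent

Premise 12 is O(inform_deed ⊃ disclose_disclosure), but O(inform_deed) is not derivable from the premises, so it does not yield O(disclose_disclosure).
So O(disclose_disclosure) is not derivable, and the apparent clash with O(¬disclose_disclosure) does not arise.
A world satisfying every obligation exists (e.g. archive_credential=false, certify_claim=false, disclose_disclosure=false, encrypt_inventory=false, inform_deed=false, notify_waiver=true, reconcile_schedule=false, retain_specimen=false, revoke_prescription=false, stow_gear=true, summon_witness=false, wear_ppe=false); no atom is both obligatory and forbidden, so the set is consistent.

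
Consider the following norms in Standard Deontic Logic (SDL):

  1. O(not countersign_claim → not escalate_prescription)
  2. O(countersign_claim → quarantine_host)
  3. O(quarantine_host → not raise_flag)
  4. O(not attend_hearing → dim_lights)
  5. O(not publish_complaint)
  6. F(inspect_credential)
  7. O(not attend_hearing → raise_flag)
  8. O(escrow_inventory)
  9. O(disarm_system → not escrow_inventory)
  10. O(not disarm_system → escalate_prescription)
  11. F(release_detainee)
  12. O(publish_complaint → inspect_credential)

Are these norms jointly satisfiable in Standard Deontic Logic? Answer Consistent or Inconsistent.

Premise 12 is O(publish_complaint → inspect_credential), but O(publish_complaint) is not derivable from the premises, so it does not yield O(inspect_credential).
So O(inspect_credential) is not derivable, and the apparent clash with O(not inspect_credential) does not arise.
A world satisfying every obligation exists (e.g. attend_hearing=true, countersign_claim=true, dim_lights=false, disarm_system=false, escalate_prescription=true, escrow_inventory=true, inspect_credential=false, publish_complaint=false, quarantine_host=true, raise_flag=false, release_detainee=false); no atom is both obligatory and forbidden, so the set is consistent.

Consistent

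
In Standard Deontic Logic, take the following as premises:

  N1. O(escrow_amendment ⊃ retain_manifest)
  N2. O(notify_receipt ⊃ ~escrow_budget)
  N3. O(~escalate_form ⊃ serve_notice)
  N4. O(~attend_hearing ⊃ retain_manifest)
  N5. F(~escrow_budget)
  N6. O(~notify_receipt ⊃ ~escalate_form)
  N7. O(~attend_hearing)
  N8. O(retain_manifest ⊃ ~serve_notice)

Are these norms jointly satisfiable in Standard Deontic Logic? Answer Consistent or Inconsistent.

Premise 7 gives O(~attend_hearing).
Premise 4 is O(~attend_hearing ⊃ retain_manifest); since O(~attend_hearing), deontic closure gives O(retain_manifest).
From O(retain_manifest) and premise 8, O(retain_manifest ⊃ ~serve_notice), we obtain O(~serve_notice).
Premise 3, O(~escalate_form ⊃ serve_notice), contraposes to O(~serve_notice ⊃ escalate_form); with O(~serve_notice) we get O(escalate_form).
Premise 6 is O(~notify_receipt ⊃ ~escalate_form); contrapositively O(escalate_form ⊃ notify_receipt). Since O(escalate_form) holds, K gives O(notify_receipt).
With premise 2, O(notify_receipt ⊃ ~escrow_budget), the K-axiom yields O(~escrow_budget).
But premise 5, F(~escrow_budget), means O(escrow_budget).
We now have both O(~escrow_budget) and O(escrow_budget) — escrow_budget is simultaneously obligatory and forbidden, violating the D-axiom.

Inconsistent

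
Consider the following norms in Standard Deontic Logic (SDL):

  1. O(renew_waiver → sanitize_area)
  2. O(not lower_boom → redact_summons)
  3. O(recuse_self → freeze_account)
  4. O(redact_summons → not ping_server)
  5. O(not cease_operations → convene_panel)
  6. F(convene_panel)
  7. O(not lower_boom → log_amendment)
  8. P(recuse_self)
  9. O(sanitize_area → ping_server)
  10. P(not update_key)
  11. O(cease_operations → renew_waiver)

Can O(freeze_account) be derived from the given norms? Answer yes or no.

Premise 3 is O(recuse_self → freeze_account), but O(recuse_self) is not derivable from the premises (the permission P(recuse_self) asserts only not O(not recuse_self), not O(recuse_self)), so it does not yield O(freeze_account).
No other premise forces O(freeze_account). An ideal world satisfying every premise can still have freeze_account false, so O(freeze_account) is not derivable.

No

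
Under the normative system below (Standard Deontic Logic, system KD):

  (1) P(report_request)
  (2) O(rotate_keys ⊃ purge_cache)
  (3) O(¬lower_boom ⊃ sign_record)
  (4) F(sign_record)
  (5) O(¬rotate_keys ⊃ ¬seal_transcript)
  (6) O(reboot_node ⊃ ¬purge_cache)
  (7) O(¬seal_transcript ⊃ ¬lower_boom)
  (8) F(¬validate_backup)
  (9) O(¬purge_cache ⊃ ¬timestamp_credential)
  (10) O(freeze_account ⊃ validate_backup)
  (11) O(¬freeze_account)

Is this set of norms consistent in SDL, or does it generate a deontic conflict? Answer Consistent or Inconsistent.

Premise 10 is O(freeze_account ⊃ validate_backup); even if O(validate_backup) held, inferring O(freeze_account) would be affirming the consequent — invalid.
So O(freeze_account) is not derivable, and the apparent clash with O(¬freeze_account) does not arise.
A world satisfying every obligation exists (e.g. freeze_account=false, lower_boom=true, purge_cache=true, reboot_node=false, report_request=false, rotate_keys=true, seal_transcript=true, sign_record=false, timestamp_credential=false, validate_backup=true); no atom is both obligatory and forbidden, so the set is consistent.

Consistent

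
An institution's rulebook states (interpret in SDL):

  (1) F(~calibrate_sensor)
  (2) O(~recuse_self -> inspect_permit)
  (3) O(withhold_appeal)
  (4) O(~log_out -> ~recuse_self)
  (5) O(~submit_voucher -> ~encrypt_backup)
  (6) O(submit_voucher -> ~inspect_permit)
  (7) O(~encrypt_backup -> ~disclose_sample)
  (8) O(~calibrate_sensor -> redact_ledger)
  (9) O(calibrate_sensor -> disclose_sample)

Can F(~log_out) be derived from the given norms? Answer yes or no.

Yes

Premise 1 is F(~calibrate_sensor), i.e. O(calibrate_sensor).
With premise 9, O(calibrate_sensor -> disclose_sample), the K-axiom yields O(disclose_sample).
Premise 7, O(~encrypt_backup -> ~disclose_sample), contraposes to O(disclose_sample -> encrypt_backup); with O(disclose_sample) we get O(encrypt_backup).
Premise 5 is O(~submit_voucher -> ~encrypt_backup); contrapositively O(encrypt_backup -> submit_voucher). Since O(encrypt_backup) holds, K gives O(submit_voucher).
Premise 6 is O(submit_voucher -> ~inspect_permit); since O(submit_voucher), deontic closure gives O(~inspect_permit).
The contrapositive of premise 2 (O(~recuse_self -> inspect_permit)) is O(~inspect_permit -> recuse_self), and O(~inspect_permit) is already established, so O(recuse_self).
The contrapositive of premise 4 (O(~log_out -> ~recuse_self)) is O(recuse_self -> log_out), and O(recuse_self) is already established, so O(log_out).
Premises 3, 8 do not contribute to this derivation.
So O(log_out) holds, i.e. F(~log_out). The claim follows.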